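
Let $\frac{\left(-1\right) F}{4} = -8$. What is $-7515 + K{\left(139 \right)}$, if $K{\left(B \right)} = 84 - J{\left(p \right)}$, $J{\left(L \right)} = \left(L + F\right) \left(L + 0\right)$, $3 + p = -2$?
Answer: $-7296$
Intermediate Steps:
$F = 32$ ($F = \left(-4\right) \left(-8\right) = 32$)
$p = -5$ ($p = -3 - 2 = -5$)
$J{\left(L \right)} = L \left(32 + L\right)$ ($J{\left(L \right)} = \left(L + 32\right) \left(L + 0\right) = \left(32 + L\right) L = L \left(32 + L\right)$)
$K{\left(B \right)} = 219$ ($K{\left(B \right)} = 84 - - 5 \left(32 - 5\right) = 84 - \left(-5\right) 27 = 84 - -135 = 84 + 135 = 219$)
$-7515 + K{\left(139 \right)} = -7515 + 219 = -7296$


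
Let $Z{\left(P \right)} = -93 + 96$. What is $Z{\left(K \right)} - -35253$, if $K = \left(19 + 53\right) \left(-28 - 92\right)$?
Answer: $35256$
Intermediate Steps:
$K = -8640$ ($K = 72 \left(-120\right) = -8640$)
$Z{\left(P \right)} = 3$
$Z{\left(K \right)} - -35253 = 3 - -35253 = 3 + 35253 = 35256$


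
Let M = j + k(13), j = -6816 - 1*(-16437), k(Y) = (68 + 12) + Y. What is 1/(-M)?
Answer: -1/9714 ≈ -0.00010294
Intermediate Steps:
k(Y) = 80 + Y
j = 9621 (j = -6816 + 16437 = 9621)
M = 9714 (M = 9621 + (80 + 13) = 9621 + 93 = 9714)
1/(-M) = 1/(-1*9714) = 1/(-9714) = -1/9714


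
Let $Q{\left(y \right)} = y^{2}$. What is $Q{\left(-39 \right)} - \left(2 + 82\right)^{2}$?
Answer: $-5535$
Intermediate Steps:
$Q{\left(-39 \right)} - \left(2 + 82\right)^{2} = \left(-39\right)^{2} - \left(2 + 82\right)^{2} = 1521 - 84^{2} = 1521 - 7056 = -5535$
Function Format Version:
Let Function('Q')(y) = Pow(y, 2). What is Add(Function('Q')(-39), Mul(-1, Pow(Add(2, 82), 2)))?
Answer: -5535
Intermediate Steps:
Add(Function('Q')(-39), Mul(-1, Pow(Add(2, 82), 2))) = Add(Pow(-39, 2), Mul(-1, Pow(Add(2, 82), 2))) = Add(1521, Mul(-1, Pow(84, 2))) = Add(1521, Mul(-1, 7056)) = Add(1521, -7056) = -5535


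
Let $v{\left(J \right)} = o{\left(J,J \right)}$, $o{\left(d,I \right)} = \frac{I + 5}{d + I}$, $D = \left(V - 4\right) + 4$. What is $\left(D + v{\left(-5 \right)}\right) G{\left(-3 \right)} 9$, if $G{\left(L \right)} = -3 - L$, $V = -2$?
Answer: $0$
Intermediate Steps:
$D = -2$ ($D = \left(-2 - 4\right) + 4 = -6 + 4 = -2$)
$o{\left(d,I \right)} = \frac{5 + I}{I + d}$
$v{\left(J \right)} = \frac{5 + J}{2 J}$ ($v{\left(J \right)} = \frac{5 + J}{J + J} = \frac{5 + J}{2 J}$)
$\left(D + v{\left(-5 \right)}\right) G{\left(-3 \right)} 9 = \left(-2 + \frac{5 - 5}{2 \left(-5\right)}\right) \left(-3 - -3\right) 9 = \left(-2 + \frac{1}{2} \left(- \frac{1}{5}\right) 0\right) \left(-3 + 3\right) 9 = \left(-2 + 0\right) 0 \cdot 9 = \left(-2\right) 0 \cdot 9 = 0 \cdot 9 = 0$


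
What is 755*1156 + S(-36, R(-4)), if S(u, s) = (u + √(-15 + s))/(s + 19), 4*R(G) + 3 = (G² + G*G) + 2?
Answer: 93387316/107 + 2*I*√29/107 ≈ 8.7278e+5 + 0.10066*I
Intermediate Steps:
R(G) = -¼ + G²/2 (R(G) = -¾ + ((G² + G*G) + 2)/4 = -¾ + ((G² + G²) + 2)/4 = -¾ + (2*G² + 2)/4 = -¾ + (2 + 2*G²)/4 = -¾ + (½ + G²/2) = -¼ + G²/2)
S(u, s) = (u + √(-15 + s))/(19 + s)
755*1156 + S(-36, R(-4)) = 755*1156 + (-36 + √(-15 + (-¼ + (½)*(-4)²)))/(19 + (-¼ + (½)*(-4)²)) = 872780 + (-36 + √(-15 + (-¼ + (½)*16)))/(19 + (-¼ + (½)*16)) = 872780 + (-36 + √(-15 + (-¼ + 8)))/(19 + (-¼ + 8)) = 872780 + (-36 + √(-15 + 31/4))/(19 + 31/4) = 872780 + (-36 + √(-29/4))/(107/4) = 872780 + 4*(-36 + I*√29/2)/107 = 872780 + (-144/107 + 2*I*√29/107) = 93387316/107 + 2*I*√29/107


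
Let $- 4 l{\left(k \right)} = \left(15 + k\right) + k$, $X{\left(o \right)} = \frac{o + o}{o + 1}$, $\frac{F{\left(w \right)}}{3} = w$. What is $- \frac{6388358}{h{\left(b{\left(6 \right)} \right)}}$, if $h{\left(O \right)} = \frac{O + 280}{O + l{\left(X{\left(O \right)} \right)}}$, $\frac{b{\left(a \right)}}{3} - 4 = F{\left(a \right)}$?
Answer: $- \frac{52445225001}{46364} \approx -1.1312 \cdot 10^{6}$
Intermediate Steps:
$F{\left(w \right)} = 3 w$
$X{\left(o \right)} = \frac{2 o}{1 + o}$
$b{\left(a \right)} = 12 + 9 a$ ($b{\left(a \right)} = 12 + 3 \cdot 3 a = 12 + 9 a$)
$l{\left(k \right)} = - \frac{15}{4} - \frac{k}{2}$ ($l{\left(k \right)} = - \frac{\left(15 + k\right) + k}{4} = - \frac{15 + 2 k}{4} = - \frac{15}{4} - \frac{k}{2}$)
$h{\left(O \right)} = \frac{280 + O}{- \frac{15}{4} + O - \frac{O}{1 + O}}$ ($h{\left(O \right)} = \frac{O + 280}{O - \left(\frac{15}{4} + \frac{2 O \frac{1}{1 + O}}{2}\right)} = \frac{280 + O}{O - \left(\frac{15}{4} + \frac{O}{1 + O}\right)} = \frac{280 + O}{- \frac{15}{4} + O - \frac{O}{1 + O}}$)
$- \frac{6388358}{h{\left(b{\left(6 \right)} \right)}} = - \frac{6388358}{4 \frac{1}{-15 - 15 \left(12 + 9 \cdot 6\right) + 4 \left(12 + 9 \cdot 6\right)^{2}} \left(280 + \left(12 + 9 \cdot 6\right)^{2} + 281 \left(12 + 9 \cdot 6\right)\right)} = - \frac{6388358}{4 \frac{1}{-15 - 15 \left(12 + 54\right) + 4 \left(12 + 54\right)^{2}} \left(280 + \left(12 + 54\right)^{2} + 281 \left(12 + 54\right)\right)} = - \frac{6388358}{4 \frac{1}{-15 - 990 + 4 \cdot 66^{2}} \left(280 + 66^{2} + 281 \cdot 66\right)} = - \frac{6388358}{4 \frac{1}{-15 - 990 + 4 \cdot 4356} \left(280 + 4356 + 18546\right)} = - \frac{6388358}{4 \frac{1}{-15 - 990 + 17424} \cdot 23182} = - \frac{6388358}{4 \cdot \frac{1}{16419} \cdot 23182} = - \frac{6388358}{\frac{92728}{16419}} = \left(-6388358\right) \frac{16419}{92728} = - \frac{52445225001}{46364}$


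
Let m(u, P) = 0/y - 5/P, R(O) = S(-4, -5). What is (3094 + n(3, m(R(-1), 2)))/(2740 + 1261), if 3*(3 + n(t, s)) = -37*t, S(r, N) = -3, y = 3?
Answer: 3054/4001 ≈ 0.76331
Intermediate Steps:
R(O) = -3
m(u, P) = -5/P (m(u, P) = 0/3 - 5/P = 0*(⅓) - 5/P = 0 - 5/P = -5/P)
n(t, s) = -3 - 37*t/3 (n(t, s) = -3 + (-37*t)/3 = -3 - 37*t/3)
(3094 + n(3, m(R(-1), 2)))/(2740 + 1261) = (3094 + (-3 - 37/3*3))/(2740 + 1261) = (3094 + (-3 - 37))/4001 = (3094 - 40)*(1/4001) = 3054*(1/4001) = 3054/4001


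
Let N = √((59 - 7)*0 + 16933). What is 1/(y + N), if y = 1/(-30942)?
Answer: 30942/16211778894611 + 957407364*√16933/16211778894611 ≈ 0.0076848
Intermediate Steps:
N = √16933 (N = √(52*0 + 16933) = √(0 + 16933) = √16933 ≈ 130.13)
y = -1/30942 ≈ -3.2319e-5
1/(y + N) = 1/(-1/30942 + √16933)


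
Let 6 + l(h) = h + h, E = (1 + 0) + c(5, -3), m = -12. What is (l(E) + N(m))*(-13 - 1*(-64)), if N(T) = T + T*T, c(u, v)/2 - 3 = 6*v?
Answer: 3468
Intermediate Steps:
c(u, v) = 6 + 12*v (c(u, v) = 6 + 2*(6*v) = 6 + 12*v)
N(T) = T + T**2
E = -29 (E = (1 + 0) + (6 + 12*(-3)) = 1 + (6 - 36) = 1 - 30 = -29)
l(h) = -6 + 2*h (l(h) = -6 + (h + h) = -6 + 2*h)
(l(E) + N(m))*(-13 - 1*(-64)) = ((-6 + 2*(-29)) - 12*(1 - 12))*(-13 - 1*(-64)) = ((-6 - 58) - 12*(-11))*(-13 + 64) = (-64 + 132)*51 = 68*51 = 3468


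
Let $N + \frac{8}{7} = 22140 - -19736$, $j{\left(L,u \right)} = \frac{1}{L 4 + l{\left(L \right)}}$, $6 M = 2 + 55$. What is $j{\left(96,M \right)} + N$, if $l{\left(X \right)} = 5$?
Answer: $\frac{114025243}{2723} \approx 41875.0$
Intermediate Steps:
$M = \frac{19}{2}$ ($M = \frac{2 + 55}{6} = \frac{1}{6} \cdot 57 = \frac{19}{2} \approx 9.5$)
$j{\left(L,u \right)} = \frac{1}{5 + 4 L}$ ($j{\left(L,u \right)} = \frac{1}{L 4 + 5} = \frac{1}{4 L + 5} = \frac{1}{5 + 4 L}$)
$N = \frac{293124}{7}$ ($N = - \frac{8}{7} + \left(22140 - -19736\right) = - \frac{8}{7} + \left(22140 + 19736\right) = - \frac{8}{7} + 41876 = \frac{293124}{7} \approx 41875.0$)
$j{\left(96,M \right)} + N = \frac{1}{5 + 4 \cdot 96} + \frac{293124}{7} = \frac{1}{5 + 384} + \frac{293124}{7} = \frac{1}{389} + \frac{293124}{7} = \frac{114025243}{2723}$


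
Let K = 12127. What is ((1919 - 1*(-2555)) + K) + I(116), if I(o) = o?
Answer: 16717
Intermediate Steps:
((1919 - 1*(-2555)) + K) + I(116) = ((1919 - 1*(-2555)) + 12127) + 116 = ((1919 + 2555) + 12127) + 116 = (4474 + 12127) + 116 = 16601 + 116 = 16717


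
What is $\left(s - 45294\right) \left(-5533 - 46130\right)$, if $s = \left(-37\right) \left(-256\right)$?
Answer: $1850671986$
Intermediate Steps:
$s = 9472$
$\left(s - 45294\right) \left(-5533 - 46130\right) = \left(9472 - 45294\right) \left(-5533 - 46130\right) = \left(-35822\right) \left(-51663\right) = 1850671986$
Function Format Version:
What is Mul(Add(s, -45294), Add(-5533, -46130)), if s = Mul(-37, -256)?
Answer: 1850671986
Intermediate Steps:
s = 9472
Mul(Add(s, -45294), Add(-5533, -46130)) = Mul(Add(9472, -45294), Add(-5533, -46130)) = Mul(-35822, -51663) = 1850671986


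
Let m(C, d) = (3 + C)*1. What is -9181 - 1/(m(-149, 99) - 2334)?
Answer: -22768879/2480 ≈ -9181.0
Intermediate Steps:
m(C, d) = 3 + C
-9181 - 1/(m(-149, 99) - 2334) = -9181 - 1/((3 - 149) - 2334) = -9181 - 1/(-146 - 2334) = -9181 - 1/(-2480) = -9181 - 1*(-1/2480) = -9181 + 1/2480 = -22768879/2480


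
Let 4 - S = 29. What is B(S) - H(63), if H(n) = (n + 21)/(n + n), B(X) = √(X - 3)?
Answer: -⅔ + 2*I*√7 ≈ -0.66667 + 5.2915*I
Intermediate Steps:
S = -25 (S = 4 - 1*29 = 4 - 29 = -25)
B(X) = √(-3 + X)
H(n) = (21 + n)/(2*n) (H(n) = (21 + n)/((2*n)) = (21 + n)*(1/(2*n)) = (21 + n)/(2*n))
B(S) - H(63) = √(-3 - 25) - (21 + 63)/(2*63) = √(-28) - 84/(2*63) = 2*I*√7 - 1*⅔ = 2*I*√7 - ⅔ = -⅔ + 2*I*√7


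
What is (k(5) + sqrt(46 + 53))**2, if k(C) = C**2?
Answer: 724 + 150*sqrt(11) ≈ 1221.5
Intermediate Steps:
(k(5) + sqrt(46 + 53))**2 = (5**2 + sqrt(46 + 53))**2 = (25 + sqrt(99))**2 = (25 + 3*sqrt(11))**2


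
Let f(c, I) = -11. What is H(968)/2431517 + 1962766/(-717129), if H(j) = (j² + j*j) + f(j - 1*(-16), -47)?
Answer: -311688419659/158519214063 ≈ -1.9662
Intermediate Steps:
H(j) = -11 + 2*j² (H(j) = (j² + j*j) - 11 = (j² + j²) - 11 = 2*j² - 11 = -11 + 2*j²)
H(968)/2431517 + 1962766/(-717129) = (-11 + 2*968²)/2431517 + 1962766/(-717129) = (-11 + 2*937024)*(1/2431517) + 1962766*(-1/717129) = (-11 + 1874048)*(1/2431517) - 1962766/717129 = 1874037*(1/2431517) - 1962766/717129 = 170367/221047 - 1962766/717129 = -311688419659/158519214063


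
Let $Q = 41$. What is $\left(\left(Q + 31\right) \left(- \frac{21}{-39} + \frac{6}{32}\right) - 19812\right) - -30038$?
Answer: $\frac{267235}{26} \approx 10278.0$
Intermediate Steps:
$\left(\left(Q + 31\right) \left(- \frac{21}{-39} + \frac{6}{32}\right) - 19812\right) - -30038 = \left(\left(41 + 31\right) \left(- \frac{21}{-39} + \frac{6}{32}\right) - 19812\right) - -30038 = \left(72 \left(\left(-21\right) \left(- \frac{1}{39}\right) + 6 \cdot \frac{1}{32}\right) - 19812\right) + 30038 = \left(72 \left(\frac{7}{13} + \frac{3}{16}\right) - 19812\right) + 30038 = \left(72 \cdot \frac{151}{208} - 19812\right) + 30038 = \left(\frac{1359}{26} - 19812\right) + 30038 = - \frac{513753}{26} + 30038 = \frac{267235}{26}$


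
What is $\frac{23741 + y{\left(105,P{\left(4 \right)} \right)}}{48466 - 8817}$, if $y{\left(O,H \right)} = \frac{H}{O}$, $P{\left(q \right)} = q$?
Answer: $\frac{2492809}{4163145} \approx 0.59878$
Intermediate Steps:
$\frac{23741 + y{\left(105,P{\left(4 \right)} \right)}}{48466 - 8817} = \frac{23741 + \frac{4}{105}}{48466 - 8817} = \frac{23741 + 4 \cdot \frac{1}{105}}{39649} = \left(23741 + \frac{4}{105}\right) \frac{1}{39649} = \frac{2492809}{105} \cdot \frac{1}{39649} = \frac{2492809}{4163145}$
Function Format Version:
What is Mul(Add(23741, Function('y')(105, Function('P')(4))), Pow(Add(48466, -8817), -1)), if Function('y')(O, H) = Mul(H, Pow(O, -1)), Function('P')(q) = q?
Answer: Rational(2492809, 4163145) ≈ 0.59878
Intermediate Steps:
Mul(Add(23741, Function('y')(105, Function('P')(4))), Pow(Add(48466, -8817), -1)) = Mul(Add(23741, Mul(4, Pow(105, -1))), Pow(Add(48466, -8817), -1)) = Mul(Add(23741, Mul(4, Rational(1, 105))), Pow(39649, -1)) = Mul(Add(23741, Rational(4, 105)), Rational(1, 39649)) = Mul(Rational(2492809, 105), Rational(1, 39649)) = Rational(2492809, 4163145)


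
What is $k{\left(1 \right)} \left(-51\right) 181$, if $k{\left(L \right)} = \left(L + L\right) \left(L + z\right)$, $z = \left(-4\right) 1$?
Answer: $55386$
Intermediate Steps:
$z = -4$
$k{\left(L \right)} = 2 L \left(-4 + L\right)$ ($k{\left(L \right)} = \left(L + L\right) \left(L - 4\right) = 2 L \left(-4 + L\right)$)
$k{\left(1 \right)} \left(-51\right) 181 = 2 \cdot 1 \left(-4 + 1\right) \left(-51\right) 181 = 2 \cdot 1 \left(-3\right) \left(-51\right) 181 = \left(-6\right) \left(-51\right) 181 = 306 \cdot 181 = 55386$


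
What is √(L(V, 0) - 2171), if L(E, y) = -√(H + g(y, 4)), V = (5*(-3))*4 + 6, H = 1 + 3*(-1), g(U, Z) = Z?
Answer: √(-2171 - √2) ≈ 46.609*I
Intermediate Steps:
H = -2 (H = 1 - 3 = -2)
V = -54 (V = -15*4 + 6 = -60 + 6 = -54)
L(E, y) = -√2 (L(E, y) = -√(-2 + 4) = -√2)
√(L(V, 0) - 2171) = √(-√2 - 2171) = √(-2171 - √2)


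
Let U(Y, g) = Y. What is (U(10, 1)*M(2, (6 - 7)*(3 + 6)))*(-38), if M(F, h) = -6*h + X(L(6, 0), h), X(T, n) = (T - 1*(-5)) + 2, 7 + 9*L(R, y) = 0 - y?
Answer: -205960/9 ≈ -22884.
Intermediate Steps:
L(R, y) = -7/9 - y/9 (L(R, y) = -7/9 + (0 - y)/9 = -7/9 + (-y)/9 = -7/9 - y/9)
X(T, n) = 7 + T (X(T, n) = (T + 5) + 2 = (5 + T) + 2 = 7 + T)
M(F, h) = 56/9 - 6*h (M(F, h) = -6*h + (7 + (-7/9 - ⅑*0)) = -6*h + (7 + (-7/9 + 0)) = -6*h + (7 - 7/9) = -6*h + 56/9 = 56/9 - 6*h)
(U(10, 1)*M(2, (6 - 7)*(3 + 6)))*(-38) = (10*(56/9 - 6*(6 - 7)*(3 + 6)))*(-38) = (10*(56/9 - (-6)*9))*(-38) = (10*(56/9 - 6*(-9)))*(-38) = (10*(56/9 + 54))*(-38) = (10*(542/9))*(-38) = (5420/9)*(-38) = -205960/9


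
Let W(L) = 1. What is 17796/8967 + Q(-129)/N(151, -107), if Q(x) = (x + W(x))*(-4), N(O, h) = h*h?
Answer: 69445836/34221061 ≈ 2.0293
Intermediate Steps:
N(O, h) = h**2
Q(x) = -4 - 4*x (Q(x) = (x + 1)*(-4) = (1 + x)*(-4) = -4 - 4*x)
17796/8967 + Q(-129)/N(151, -107) = 17796/8967 + (-4 - 4*(-129))/((-107)**2) = 17796*(1/8967) + (-4 + 516)/11449 = 5932/2989 + 512*(1/11449) = 5932/2989 + 512/11449 = 69445836/34221061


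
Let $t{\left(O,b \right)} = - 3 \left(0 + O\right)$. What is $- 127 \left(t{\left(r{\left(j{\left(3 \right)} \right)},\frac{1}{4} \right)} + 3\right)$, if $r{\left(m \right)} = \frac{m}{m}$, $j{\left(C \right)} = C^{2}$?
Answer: $0$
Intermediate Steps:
$r{\left(m \right)} = 1$
$t{\left(O,b \right)} = - 3 O$
$- 127 \left(t{\left(r{\left(j{\left(3 \right)} \right)},\frac{1}{4} \right)} + 3\right) = - 127 \left(\left(-3\right) 1 + 3\right) = - 127 \left(-3 + 3\right) = \left(-127\right) 0 = 0$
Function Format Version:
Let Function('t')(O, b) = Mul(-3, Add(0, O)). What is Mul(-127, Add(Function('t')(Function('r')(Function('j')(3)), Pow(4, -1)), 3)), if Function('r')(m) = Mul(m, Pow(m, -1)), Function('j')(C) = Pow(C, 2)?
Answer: 0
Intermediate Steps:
Function('r')(m) = 1
Function('t')(O, b) = Mul(-3, O)
Mul(-127, Add(Function('t')(Function('r')(Function('j')(3)), Pow(4, -1)), 3)) = Mul(-127, Add(Mul(-3, 1), 3)) = Mul(-127, Add(-3, 3)) = Mul(-127, 0) = 0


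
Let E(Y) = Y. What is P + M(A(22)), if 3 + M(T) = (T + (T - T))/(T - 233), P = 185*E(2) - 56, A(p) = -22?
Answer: 79327/255 ≈ 311.09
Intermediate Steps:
P = 314 (P = 185*2 - 56 = 370 - 56 = 314)
M(T) = -3 + T/(-233 + T) (M(T) = -3 + (T + (T - T))/(T - 233) = -3 + (T + 0)/(-233 + T) = -3 + T/(-233 + T))
P + M(A(22)) = 314 + (699 - 2*(-22))/(-233 - 22) = 314 + (699 + 44)/(-255) = 314 - 1/255*743 = 314 - 743/255 = 79327/255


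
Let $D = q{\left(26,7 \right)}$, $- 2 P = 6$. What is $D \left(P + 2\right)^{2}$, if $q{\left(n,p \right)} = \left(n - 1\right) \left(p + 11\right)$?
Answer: $450$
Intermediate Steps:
$P = -3$ ($P = \left(- \frac{1}{2}\right) 6 = -3$)
$q{\left(n,p \right)} = \left(-1 + n\right) \left(11 + p\right)$
$D = 450$ ($D = -11 - 7 + 11 \cdot 26 + 26 \cdot 7 = -11 - 7 + 286 + 182 = 450$)
$D \left(P + 2\right)^{2} = 450 \left(-3 + 2\right)^{2} = 450 \left(-1\right)^{2} = 450 \cdot 1 = 450$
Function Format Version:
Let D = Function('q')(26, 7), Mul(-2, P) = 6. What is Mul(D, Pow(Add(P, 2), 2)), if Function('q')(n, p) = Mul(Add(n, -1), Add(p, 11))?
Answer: 450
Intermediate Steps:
P = -3 (P = Mul(Rational(-1, 2), 6) = -3)
Function('q')(n, p) = Mul(Add(-1, n), Add(11, p))
D = 450 (D = Add(-11, Mul(-1, 7), Mul(11, 26), Mul(26, 7)) = Add(-11, -7, 286, 182) = 450)
Mul(D, Pow(Add(P, 2), 2)) = Mul(450, Pow(Add(-3, 2), 2)) = Mul(450, Pow(-1, 2)) = Mul(450, 1) = 450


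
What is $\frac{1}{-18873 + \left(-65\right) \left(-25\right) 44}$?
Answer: $\frac{1}{52627} \approx 1.9002 \cdot 10^{-5}$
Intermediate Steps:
$\frac{1}{-18873 + \left(-65\right) \left(-25\right) 44} = \frac{1}{-18873 + 1625 \cdot 44} = \frac{1}{-18873 + 71500} = \frac{1}{52627}$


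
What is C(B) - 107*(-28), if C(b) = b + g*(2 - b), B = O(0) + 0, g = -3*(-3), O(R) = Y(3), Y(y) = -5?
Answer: 3054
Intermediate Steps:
O(R) = -5
g = 9
B = -5 (B = -5 + 0 = -5)
C(b) = 18 - 8*b (C(b) = b + 9*(2 - b) = b + (18 - 9*b) = 18 - 8*b)
C(B) - 107*(-28) = (18 - 8*(-5)) - 107*(-28) = (18 + 40) + 2996 = 58 + 2996 = 3054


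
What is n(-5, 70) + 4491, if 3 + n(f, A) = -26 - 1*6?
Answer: 4456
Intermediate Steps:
n(f, A) = -35 (n(f, A) = -3 + (-26 - 1*6) = -3 + (-26 - 6) = -3 - 32 = -35)
n(-5, 70) + 4491 = -35 + 4491 = 4456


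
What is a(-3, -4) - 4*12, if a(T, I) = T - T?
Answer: -48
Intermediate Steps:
a(T, I) = 0
a(-3, -4) - 4*12 = 0 - 4*12 = 0 - 48 = -48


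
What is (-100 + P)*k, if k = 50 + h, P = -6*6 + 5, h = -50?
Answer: 0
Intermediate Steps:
P = -31 (P = -36 + 5 = -31)
k = 0 (k = 50 - 50 = 0)
(-100 + P)*k = (-100 - 31)*0 = -131*0 = 0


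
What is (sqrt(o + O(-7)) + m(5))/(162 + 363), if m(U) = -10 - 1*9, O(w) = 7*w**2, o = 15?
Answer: -19/525 + sqrt(358)/525 ≈ -0.00015069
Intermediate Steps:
m(U) = -19 (m(U) = -10 - 9 = -19)
(sqrt(o + O(-7)) + m(5))/(162 + 363) = (sqrt(15 + 7*(-7)**2) - 19)/(162 + 363) = (sqrt(15 + 7*49) - 19)/525 = (sqrt(15 + 343) - 19)*(1/525) = (sqrt(358) - 19)*(1/525) = (-19 + sqrt(358))*(1/525) = -19/525 + sqrt(358)/525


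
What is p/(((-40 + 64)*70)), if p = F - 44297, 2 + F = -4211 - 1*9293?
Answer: -57803/1680 ≈ -34.407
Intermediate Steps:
F = -13506 (F = -2 + (-4211 - 1*9293) = -2 + (-4211 - 9293) = -2 - 13504 = -13506)
p = -57803 (p = -13506 - 44297 = -57803)
p/(((-40 + 64)*70)) = -57803*1/(70*(-40 + 64)) = -57803/(24*70) = -57803/1680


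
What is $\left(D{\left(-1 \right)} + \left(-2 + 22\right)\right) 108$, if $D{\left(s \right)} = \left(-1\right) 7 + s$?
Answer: $1296$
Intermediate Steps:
$D{\left(s \right)} = -7 + s$
$\left(D{\left(-1 \right)} + \left(-2 + 22\right)\right) 108 = \left(\left(-7 - 1\right) + \left(-2 + 22\right)\right) 108 = \left(-8 + 20\right) 108 = 12 \cdot 108 = 1296$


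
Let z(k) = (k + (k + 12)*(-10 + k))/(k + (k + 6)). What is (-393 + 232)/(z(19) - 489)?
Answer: 3542/10609 ≈ 0.33387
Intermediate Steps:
z(k) = (k + (-10 + k)*(12 + k))/(6 + 2*k) (z(k) = (k + (12 + k)*(-10 + k))/(k + (6 + k)) = (k + (-10 + k)*(12 + k))/(6 + 2*k))
(-393 + 232)/(z(19) - 489) = (-393 + 232)/((-120 + 19² + 3*19)/(2*(3 + 19)) - 489) = -161/((½)*(-120 + 361 + 57)/22 - 489) = -161/((½)*(1/22)*298 - 489) = -161/(149/22 - 489) = -161/(-10609/22) = -161*(-22/10609) = 3542/10609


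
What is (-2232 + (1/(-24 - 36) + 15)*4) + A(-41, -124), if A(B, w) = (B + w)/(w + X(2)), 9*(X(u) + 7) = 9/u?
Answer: -944299/435 ≈ -2170.8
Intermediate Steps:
X(u) = -7 + 1/u (X(u) = -7 + (9/u)/9 = -7 + 1/u)
A(B, w) = (B + w)/(-13/2 + w) (A(B, w) = (B + w)/(w + (-7 + 1/2)) = (B + w)/(w + (-7 + ½)) = (B + w)/(w - 13/2) = (B + w)/(-13/2 + w))
(-2232 + (1/(-24 - 36) + 15)*4) + A(-41, -124) = (-2232 + (1/(-24 - 36) + 15)*4) + 2*(-41 - 124)/(-13 + 2*(-124)) = (-2232 + (1/(-60) + 15)*4) + 2*(-165)/(-13 - 248) = (-2232 + (-1/60 + 15)*4) + 2*(-165)/(-261) = (-2232 + (899/60)*4) + 2*(-1/261)*(-165) = (-2232 + 899/15) + 110/87 = -32581/15 + 110/87 = -944299/435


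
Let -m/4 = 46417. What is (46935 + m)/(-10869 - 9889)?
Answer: 138733/20758 ≈ 6.6833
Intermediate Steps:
m = -185668 (m = -4*46417 = -185668)
(46935 + m)/(-10869 - 9889) = (46935 - 185668)/(-10869 - 9889) = -138733/(-20758) = -138733*(-1/20758) = 138733/20758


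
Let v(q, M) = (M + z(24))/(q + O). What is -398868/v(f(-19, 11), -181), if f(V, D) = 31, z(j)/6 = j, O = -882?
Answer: -9173964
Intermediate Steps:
z(j) = 6*j
v(q, M) = (144 + M)/(-882 + q) (v(q, M) = (M + 6*24)/(q - 882) = (M + 144)/(-882 + q) = (144 + M)/(-882 + q))
-398868/v(f(-19, 11), -181) = -398868*(-882 + 31)/(144 - 181) = -398868/(-37/(-851)) = -398868/((-1/851*(-37))) = -398868/1/23 = -398868*23 = -9173964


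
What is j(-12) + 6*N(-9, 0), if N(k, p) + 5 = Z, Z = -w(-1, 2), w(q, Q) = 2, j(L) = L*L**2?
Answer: -1770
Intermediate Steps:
j(L) = L**3
Z = -2 (Z = -1*2 = -2)
N(k, p) = -7 (N(k, p) = -5 - 2 = -7)
j(-12) + 6*N(-9, 0) = (-12)**3 + 6*(-7) = -1728 - 42 = -1770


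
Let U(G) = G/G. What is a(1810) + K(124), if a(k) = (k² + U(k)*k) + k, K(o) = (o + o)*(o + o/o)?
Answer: 3310720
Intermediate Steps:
U(G) = 1
K(o) = 2*o*(1 + o) (K(o) = (2*o)*(o + 1) = (2*o)*(1 + o) = 2*o*(1 + o))
a(k) = k² + 2*k (a(k) = (k² + 1*k) + k = (k² + k) + k = (k + k²) + k = k² + 2*k)
a(1810) + K(124) = 1810*(2 + 1810) + 2*124*(1 + 124) = 1810*1812 + 2*124*125 = 3279720 + 31000 = 3310720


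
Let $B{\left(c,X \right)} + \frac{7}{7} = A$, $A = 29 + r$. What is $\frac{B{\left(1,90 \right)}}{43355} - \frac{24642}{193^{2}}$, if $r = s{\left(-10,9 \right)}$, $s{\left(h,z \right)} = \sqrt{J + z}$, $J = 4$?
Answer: $- \frac{1067310938}{1614930395} + \frac{\sqrt{13}}{43355} \approx -0.66082$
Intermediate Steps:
$s{\left(h,z \right)} = \sqrt{4 + z}$
$r = \sqrt{13}$ ($r = \sqrt{4 + 9} = \sqrt{13} \approx 3.6056$)
$A = 29 + \sqrt{13} \approx 32.606$
$B{\left(c,X \right)} = 28 + \sqrt{13}$ ($B{\left(c,X \right)} = -1 + \left(29 + \sqrt{13}\right) = 28 + \sqrt{13}$)
$\frac{B{\left(1,90 \right)}}{43355} - \frac{24642}{193^{2}} = \frac{28 + \sqrt{13}}{43355} - \frac{24642}{193^{2}} = \left(28 + \sqrt{13}\right) \frac{1}{43355} - \frac{24642}{37249} = \left(\frac{28}{43355} + \frac{\sqrt{13}}{43355}\right) - \frac{24642}{37249} = - \frac{1067310938}{1614930395} + \frac{\sqrt{13}}{43355}$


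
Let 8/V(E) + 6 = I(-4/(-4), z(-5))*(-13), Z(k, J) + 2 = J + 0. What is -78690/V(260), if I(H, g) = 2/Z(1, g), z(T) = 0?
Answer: -275415/4 ≈ -68854.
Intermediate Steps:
Z(k, J) = -2 + J (Z(k, J) = -2 + (J + 0) = -2 + J)
I(H, g) = 2/(-2 + g)
V(E) = 8/7 (V(E) = 8/(-6 + (2/(-2 + 0))*(-13)) = 8/(-6 + (2/(-2))*(-13)) = 8/(-6 + (2*(-½))*(-13)) = 8/(-6 - 1*(-13)) = 8/(-6 + 13) = 8/7)
-78690/V(260) = -78690/8/7 = -78690*7/8 = -275415/4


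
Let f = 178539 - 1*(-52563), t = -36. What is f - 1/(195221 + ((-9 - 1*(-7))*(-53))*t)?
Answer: 44234078309/191405 ≈ 2.3110e+5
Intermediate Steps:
f = 231102 (f = 178539 + 52563 = 231102)
f - 1/(195221 + ((-9 - 1*(-7))*(-53))*t) = 231102 - 1/(195221 + ((-9 - 1*(-7))*(-53))*(-36)) = 231102 - 1/(195221 + ((-9 + 7)*(-53))*(-36)) = 231102 - 1/(195221 - 2*(-53)*(-36)) = 231102 - 1/(195221 + 106*(-36)) = 231102 - 1/(195221 - 3816) = 231102 - 1/191405 = 44234078309/191405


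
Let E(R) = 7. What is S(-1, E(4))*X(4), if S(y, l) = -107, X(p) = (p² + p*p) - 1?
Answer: -3317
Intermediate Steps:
X(p) = -1 + 2*p² (X(p) = (p² + p²) - 1 = 2*p² - 1 = -1 + 2*p²)
S(-1, E(4))*X(4) = -107*(-1 + 2*4²) = -107*(-1 + 2*16) = -107*(-1 + 32) = -107*31 = -3317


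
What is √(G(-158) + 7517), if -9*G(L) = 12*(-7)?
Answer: √67737/3 ≈ 86.754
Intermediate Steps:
G(L) = 28/3 (G(L) = -4*(-7)/3 = -⅑*(-84) = 28/3)
√(G(-158) + 7517) = √(28/3 + 7517) = √(22579/3) = √67737/3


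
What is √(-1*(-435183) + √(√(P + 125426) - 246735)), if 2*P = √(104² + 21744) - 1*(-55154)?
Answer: √(435183 + I*√(246735 - √(153003 + 2*√2035))) ≈ 659.68 + 0.376*I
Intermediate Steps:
P = 27577 + 2*√2035 (P = (√(104² + 21744) - 1*(-55154))/2 = (√(10816 + 21744) + 55154)/2 = (√32560 + 55154)/2 = (4*√2035 + 55154)/2 = (55154 + 4*√2035)/2 = 27577 + 2*√2035 ≈ 27667.)
√(-1*(-435183) + √(√(P + 125426) - 246735)) = √(-1*(-435183) + √(√((27577 + 2*√2035) + 125426) - 246735)) = √(435183 + √(√(153003 + 2*√2035) - 246735)) = √(435183 + √(-246735 + √(153003 + 2*√2035)))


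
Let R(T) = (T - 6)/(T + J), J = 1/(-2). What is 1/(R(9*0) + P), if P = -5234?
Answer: -1/5222 ≈ -0.00019150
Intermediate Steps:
J = -1/2 ≈ -0.50000
R(T) = (-6 + T)/(-1/2 + T) (R(T) = (T - 6)/(T - 1/2) = (-6 + T)/(-1/2 + T))
1/(R(9*0) + P) = 1/(2*(-6 + 9*0)/(-1 + 2*(9*0)) - 5234) = 1/(2*(-6 + 0)/(-1 + 2*0) - 5234) = 1/(2*(-6)/(-1 + 0) - 5234) = 1/(2*(-6)/(-1) - 5234) = 1/(2*(-1)*(-6) - 5234) = 1/(12 - 5234) = 1/(-5222) = -1/5222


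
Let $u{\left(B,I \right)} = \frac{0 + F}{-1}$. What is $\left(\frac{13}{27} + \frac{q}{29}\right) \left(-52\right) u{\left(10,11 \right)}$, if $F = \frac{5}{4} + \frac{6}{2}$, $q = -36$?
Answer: $- \frac{131495}{783} \approx -167.94$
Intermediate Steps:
$F = \frac{17}{4}$ ($F = 5 \cdot \frac{1}{4} + 6 \cdot \frac{1}{2} = \frac{5}{4} + 3 = \frac{17}{4} \approx 4.25$)
$u{\left(B,I \right)} = - \frac{17}{4}$ ($u{\left(B,I \right)} = \frac{0 + \frac{17}{4}}{-1} = \left(-1\right) \frac{17}{4} = - \frac{17}{4}$)
$\left(\frac{13}{27} + \frac{q}{29}\right) \left(-52\right) u{\left(10,11 \right)} = \left(\frac{13}{27} - \frac{36}{29}\right) \left(-52\right) \left(- \frac{17}{4}\right) = \left(- \frac{595}{783}\right) \left(-52\right) \left(- \frac{17}{4}\right) = \frac{30940}{783} \left(- \frac{17}{4}\right) = - \frac{131495}{783}$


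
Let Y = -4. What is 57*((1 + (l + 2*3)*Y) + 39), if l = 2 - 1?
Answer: 684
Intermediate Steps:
l = 1
57*((1 + (l + 2*3)*Y) + 39) = 57*((1 + (1 + 2*3)*(-4)) + 39) = 57*((1 + (1 + 6)*(-4)) + 39) = 57*((1 + 7*(-4)) + 39) = 57*((1 - 28) + 39) = 57*(-27 + 39) = 57*12 = 684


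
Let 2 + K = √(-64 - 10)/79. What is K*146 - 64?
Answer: -356 + 146*I*√74/79 ≈ -356.0 + 15.898*I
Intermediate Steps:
K = -2 + I*√74/79 (K = -2 + √(-64 - 10)/79 = -2 + √(-74)*(1/79) = -2 + (I*√74)*(1/79) = -2 + I*√74/79 ≈ -2.0 + 0.10889*I)
K*146 - 64 = (-2 + I*√74/79)*146 - 64 = (-292 + 146*I*√74/79) - 64 = -356 + 146*I*√74/79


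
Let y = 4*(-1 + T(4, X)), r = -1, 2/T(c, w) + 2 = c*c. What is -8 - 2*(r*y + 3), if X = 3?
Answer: -146/7 ≈ -20.857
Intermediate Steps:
T(c, w) = 2/(-2 + c**2) (T(c, w) = 2/(-2 + c*c) = 2/(-2 + c**2))
y = -24/7 (y = 4*(-1 + 2/(-2 + 4**2)) = 4*(-1 + 2/(-2 + 16)) = 4*(-1 + 2/14) = 4*(-1 + 2*(1/14)) = 4*(-1 + 1/7) = 4*(-6/7) = -24/7 ≈ -3.4286)
-8 - 2*(r*y + 3) = -8 - 2*(-1*(-24/7) + 3) = -8 - 2*(24/7 + 3) = -8 - 2*45/7 = -8 - 90/7 = -146/7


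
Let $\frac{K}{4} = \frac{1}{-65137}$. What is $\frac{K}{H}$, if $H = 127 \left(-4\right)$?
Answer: $\frac{1}{8272399} \approx 1.2088 \cdot 10^{-7}$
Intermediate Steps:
$H = -508$
$K = - \frac{4}{65137}$ ($K = \frac{4}{-65137} = 4 \left(- \frac{1}{65137}\right) = - \frac{4}{65137} \approx -6.1409 \cdot 10^{-5}$)
$\frac{K}{H} = - \frac{4}{65137 \left(-508\right)} = \left(- \frac{4}{65137}\right) \left(- \frac{1}{508}\right) = \frac{1}{8272399}$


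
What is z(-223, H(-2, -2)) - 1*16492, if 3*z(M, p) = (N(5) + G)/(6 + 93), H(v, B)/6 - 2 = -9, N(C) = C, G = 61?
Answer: -148426/9 ≈ -16492.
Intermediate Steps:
H(v, B) = -42 (H(v, B) = 12 + 6*(-9) = 12 - 54 = -42)
z(M, p) = 2/9 (z(M, p) = ((5 + 61)/(6 + 93))/3 = (66/99)/3 = (66*(1/99))/3 = (⅓)*(⅔) = 2/9)
z(-223, H(-2, -2)) - 1*16492 = 2/9 - 1*16492 = 2/9 - 16492 = -148426/9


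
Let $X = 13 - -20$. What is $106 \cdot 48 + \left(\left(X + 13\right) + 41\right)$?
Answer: $5175$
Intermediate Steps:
$X = 33$ ($X = 13 + 20 = 33$)
$106 \cdot 48 + \left(\left(X + 13\right) + 41\right) = 106 \cdot 48 + \left(\left(33 + 13\right) + 41\right) = 5088 + \left(46 + 41\right) = 5088 + 87 = 5175$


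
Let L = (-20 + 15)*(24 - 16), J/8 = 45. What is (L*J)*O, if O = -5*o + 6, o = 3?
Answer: 129600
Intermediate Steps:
J = 360 (J = 8*45 = 360)
O = -9 (O = -5*3 + 6 = -15 + 6 = -9)
L = -40 (L = -5*8 = -40)
(L*J)*O = -40*360*(-9) = -14400*(-9) = 129600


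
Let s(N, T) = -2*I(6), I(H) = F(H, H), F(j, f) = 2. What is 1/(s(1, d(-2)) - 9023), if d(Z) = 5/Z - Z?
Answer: -1/9027 ≈ -0.00011078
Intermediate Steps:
I(H) = 2
d(Z) = -Z + 5/Z
s(N, T) = -4 (s(N, T) = -2*2 = -4)
1/(s(1, d(-2)) - 9023) = 1/(-4 - 9023) = 1/(-9027) = -1/9027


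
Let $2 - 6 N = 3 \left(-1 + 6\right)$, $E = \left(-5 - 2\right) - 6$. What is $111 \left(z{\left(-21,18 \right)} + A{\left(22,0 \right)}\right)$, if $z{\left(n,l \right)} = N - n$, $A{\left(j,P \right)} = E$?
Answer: $\frac{1295}{2} \approx 647.5$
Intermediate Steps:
$E = -13$ ($E = \left(-5 - 2\right) - 6 = -7 - 6 = -13$)
$A{\left(j,P \right)} = -13$
$N = - \frac{13}{6}$ ($N = \frac{1}{3} - \frac{3 \left(-1 + 6\right)}{6} = \frac{1}{3} - \frac{3 \cdot 5}{6} = \frac{1}{3} - \frac{5}{2} = - \frac{13}{6} \approx -2.1667$)
$z{\left(n,l \right)} = - \frac{13}{6} - n$
$111 \left(z{\left(-21,18 \right)} + A{\left(22,0 \right)}\right) = 111 \left(\left(- \frac{13}{6} - -21\right) - 13\right) = 111 \left(\left(- \frac{13}{6} + 21\right) - 13\right) = 111 \left(\frac{113}{6} - 13\right) = 111 \cdot \frac{35}{6} = \frac{1295}{2}$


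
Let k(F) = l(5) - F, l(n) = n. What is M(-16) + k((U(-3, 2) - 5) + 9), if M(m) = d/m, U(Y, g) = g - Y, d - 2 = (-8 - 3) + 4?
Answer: -59/16 ≈ -3.6875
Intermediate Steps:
d = -5 (d = 2 + ((-8 - 3) + 4) = 2 + (-11 + 4) = 2 - 7 = -5)
M(m) = -5/m
k(F) = 5 - F
M(-16) + k((U(-3, 2) - 5) + 9) = -5/(-16) + (5 - (((2 - 1*(-3)) - 5) + 9)) = -5*(-1/16) + (5 - (((2 + 3) - 5) + 9)) = 5/16 + (5 - ((5 - 5) + 9)) = 5/16 + (5 - (0 + 9)) = 5/16 + (5 - 1*9) = 5/16 + (5 - 9) = 5/16 - 4 = -59/16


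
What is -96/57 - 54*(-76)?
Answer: 77944/19 ≈ 4102.3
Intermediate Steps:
-96/57 - 54*(-76) = -96*1/57 + 4104 = -32/19 + 4104 = 77944/19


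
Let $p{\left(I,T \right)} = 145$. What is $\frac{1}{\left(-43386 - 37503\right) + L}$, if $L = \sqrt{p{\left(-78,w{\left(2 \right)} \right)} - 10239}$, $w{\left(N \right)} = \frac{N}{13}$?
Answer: $- \frac{80889}{6543040415} - \frac{7 i \sqrt{206}}{6543040415} \approx -1.2363 \cdot 10^{-5} - 1.5355 \cdot 10^{-8} i$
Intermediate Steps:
$w{\left(N \right)} = \frac{N}{13}$ ($w{\left(N \right)} = N \frac{1}{13} = \frac{N}{13}$)
$L = 7 i \sqrt{206}$ ($L = \sqrt{145 - 10239} = \sqrt{-10094} = 7 i \sqrt{206} \approx 100.47 i$)
$\frac{1}{\left(-43386 - 37503\right) + L} = \frac{1}{\left(-43386 - 37503\right) + 7 i \sqrt{206}} = \frac{1}{-80889 + 7 i \sqrt{206}}$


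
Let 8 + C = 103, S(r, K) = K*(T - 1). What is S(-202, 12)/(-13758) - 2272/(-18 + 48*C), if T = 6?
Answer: -2627558/5207403 ≈ -0.50458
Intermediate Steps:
S(r, K) = 5*K (S(r, K) = K*(6 - 1) = K*5 = 5*K)
C = 95 (C = -8 + 103 = 95)
S(-202, 12)/(-13758) - 2272/(-18 + 48*C) = (5*12)/(-13758) - 2272/(-18 + 48*95) = 60*(-1/13758) - 2272/(-18 + 4560) = -10/2293 - 2272/4542 = -10/2293 - 2272*1/4542 = -10/2293 - 1136/2271 = -2627558/5207403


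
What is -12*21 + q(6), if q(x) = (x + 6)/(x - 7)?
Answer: -264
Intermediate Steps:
q(x) = (6 + x)/(-7 + x)
-12*21 + q(6) = -12*21 + (6 + 6)/(-7 + 6) = -252 + 12/(-1) = -252 - 1*12 = -252 - 12 = -264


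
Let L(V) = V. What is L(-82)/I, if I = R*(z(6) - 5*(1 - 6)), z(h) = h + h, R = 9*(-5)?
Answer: 82/1665 ≈ 0.049249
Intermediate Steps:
R = -45
z(h) = 2*h
I = -1665 (I = -45*(2*6 - 5*(1 - 6)) = -45*(12 - 5*(-5)) = -45*(12 + 25) = -45*37 = -1665)
L(-82)/I = -82/(-1665) = -82*(-1/1665) = 82/1665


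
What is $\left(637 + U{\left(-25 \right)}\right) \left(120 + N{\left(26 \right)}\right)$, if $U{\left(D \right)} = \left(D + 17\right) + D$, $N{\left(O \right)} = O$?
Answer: $88184$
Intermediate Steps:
$U{\left(D \right)} = 17 + 2 D$ ($U{\left(D \right)} = \left(17 + D\right) + D = 17 + 2 D$)
$\left(637 + U{\left(-25 \right)}\right) \left(120 + N{\left(26 \right)}\right) = \left(637 + \left(17 + 2 \left(-25\right)\right)\right) \left(120 + 26\right) = \left(637 + \left(17 - 50\right)\right) 146 = \left(637 - 33\right) 146 = 604 \cdot 146 = 88184$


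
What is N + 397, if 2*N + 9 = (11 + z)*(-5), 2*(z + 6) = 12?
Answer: 365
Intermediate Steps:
z = 0 (z = -6 + (1/2)*12 = -6 + 6 = 0)
N = -32 (N = -9/2 + ((11 + 0)*(-5))/2 = -9/2 + (11*(-5))/2 = -9/2 + (1/2)*(-55) = -9/2 - 55/2 = -32)
N + 397 = -32 + 397 = 365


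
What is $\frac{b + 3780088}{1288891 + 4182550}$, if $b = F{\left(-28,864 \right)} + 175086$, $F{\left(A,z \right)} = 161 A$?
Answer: $\frac{3950666}{5471441} \approx 0.72205$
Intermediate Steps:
$b = 170578$ ($b = 161 \left(-28\right) + 175086 = -4508 + 175086 = 170578$)
$\frac{b + 3780088}{1288891 + 4182550} = \frac{170578 + 3780088}{1288891 + 4182550} = \frac{3950666}{5471441}$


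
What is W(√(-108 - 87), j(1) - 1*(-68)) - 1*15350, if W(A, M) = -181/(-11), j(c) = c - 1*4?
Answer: -168669/11 ≈ -15334.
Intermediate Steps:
j(c) = -4 + c (j(c) = c - 4 = -4 + c)
W(A, M) = 181/11 (W(A, M) = -181*(-1/11) = 181/11)
W(√(-108 - 87), j(1) - 1*(-68)) - 1*15350 = 181/11 - 1*15350 = 181/11 - 15350 = -168669/11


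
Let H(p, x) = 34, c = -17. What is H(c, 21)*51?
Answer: 1734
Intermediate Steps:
H(c, 21)*51 = 34*51 = 1734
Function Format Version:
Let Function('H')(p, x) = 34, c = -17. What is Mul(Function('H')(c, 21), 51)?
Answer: 1734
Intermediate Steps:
Mul(Function('H')(c, 21), 51) = Mul(34, 51) = 1734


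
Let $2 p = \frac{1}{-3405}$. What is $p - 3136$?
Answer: $- \frac{21356161}{6810} \approx -3136.0$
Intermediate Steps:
$p = - \frac{1}{6810}$ ($p = \frac{1}{2 \left(-3405\right)} = \frac{1}{2} \left(- \frac{1}{3405}\right) = - \frac{1}{6810} \approx -0.00014684$)
$p - 3136 = - \frac{1}{6810} - 3136 = - \frac{21356161}{6810}$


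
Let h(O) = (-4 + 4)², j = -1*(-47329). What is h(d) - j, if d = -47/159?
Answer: -47329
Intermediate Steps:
d = -47/159 (d = -47*1/159 = -47/159 ≈ -0.29560)
j = 47329
h(O) = 0 (h(O) = 0² = 0)
h(d) - j = 0 - 1*47329 = 0 - 47329 = -47329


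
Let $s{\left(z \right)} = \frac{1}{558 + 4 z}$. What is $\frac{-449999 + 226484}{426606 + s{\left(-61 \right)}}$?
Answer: $- \frac{14036742}{26790857} \approx -0.52394$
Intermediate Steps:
$\frac{-449999 + 226484}{426606 + s{\left(-61 \right)}} = \frac{-449999 + 226484}{426606 + \frac{1}{2 \left(279 + 2 \left(-61\right)\right)}} = - \frac{223515}{426606 + \frac{1}{2 \left(279 - 122\right)}} = - \frac{223515}{426606 + \frac{1}{2 \cdot 157}} = - \frac{223515}{426606 + \frac{1}{2} \cdot \frac{1}{157}} = - \frac{223515}{426606 + \frac{1}{314}} = - \frac{223515}{\frac{133954285}{314}} = \left(-223515\right) \frac{314}{133954285} = - \frac{14036742}{26790857}$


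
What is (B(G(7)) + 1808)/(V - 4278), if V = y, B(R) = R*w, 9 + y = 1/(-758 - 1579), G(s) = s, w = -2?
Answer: -2096289/5009360 ≈ -0.41847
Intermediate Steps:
y = -21034/2337 (y = -9 + 1/(-758 - 1579) = -9 + 1/(-2337) = -9 - 1/2337 = -21034/2337 ≈ -9.0004)
B(R) = -2*R (B(R) = R*(-2) = -2*R)
V = -21034/2337 ≈ -9.0004
(B(G(7)) + 1808)/(V - 4278) = (-2*7 + 1808)/(-21034/2337 - 4278) = (-14 + 1808)/(-10018720/2337) = 1794*(-2337/10018720) = -2096289/5009360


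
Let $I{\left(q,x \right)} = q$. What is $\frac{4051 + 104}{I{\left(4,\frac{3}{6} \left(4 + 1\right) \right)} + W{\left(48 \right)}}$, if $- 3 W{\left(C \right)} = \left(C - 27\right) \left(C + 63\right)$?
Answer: $- \frac{4155}{773} \approx -5.3752$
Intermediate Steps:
$W{\left(C \right)} = - \frac{\left(-27 + C\right) \left(63 + C\right)}{3}$ ($W{\left(C \right)} = - \frac{\left(C - 27\right) \left(C + 63\right)}{3} = - \frac{\left(-27 + C\right) \left(63 + C\right)}{3}$)
$\frac{4051 + 104}{I{\left(4,\frac{3}{6} \left(4 + 1\right) \right)} + W{\left(48 \right)}} = \frac{4051 + 104}{4 - \left(9 + 768\right)} = \frac{4155}{4 - 777} = \frac{4155}{-773} = 4155 \left(- \frac{1}{773}\right) = - \frac{4155}{773}$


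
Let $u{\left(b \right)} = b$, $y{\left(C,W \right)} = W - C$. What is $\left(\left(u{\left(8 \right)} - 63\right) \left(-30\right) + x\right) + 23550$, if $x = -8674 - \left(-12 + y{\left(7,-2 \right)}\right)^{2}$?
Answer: $16085$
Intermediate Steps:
$x = -9115$ ($x = -8674 - \left(-12 - 9\right)^{2} = -8674 - \left(-21\right)^{2} = -8674 - 441 = -9115$)
$\left(\left(u{\left(8 \right)} - 63\right) \left(-30\right) + x\right) + 23550 = \left(\left(8 - 63\right) \left(-30\right) - 9115\right) + 23550 = \left(\left(-55\right) \left(-30\right) - 9115\right) + 23550 = \left(1650 - 9115\right) + 23550 = -7465 + 23550 = 16085$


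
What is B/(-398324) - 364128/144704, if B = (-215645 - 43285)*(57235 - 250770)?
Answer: -28326384486237/225152641 ≈ -1.2581e+5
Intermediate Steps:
B = 50112017550 (B = -258930*(-193535) = 50112017550)
B/(-398324) - 364128/144704 = 50112017550/(-398324) - 364128/144704 = 50112017550*(-1/398324) - 364128*1/144704 = -25056008775/199162 - 11379/4522 = -28326384486237/225152641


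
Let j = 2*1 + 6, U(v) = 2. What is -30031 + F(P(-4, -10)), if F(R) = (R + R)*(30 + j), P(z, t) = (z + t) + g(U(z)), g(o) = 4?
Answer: -30791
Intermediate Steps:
j = 8 (j = 2 + 6 = 8)
P(z, t) = 4 + t + z (P(z, t) = (z + t) + 4 = (t + z) + 4 = 4 + t + z)
F(R) = 76*R (F(R) = (R + R)*(30 + 8) = (2*R)*38 = 76*R)
-30031 + F(P(-4, -10)) = -30031 + 76*(4 - 10 - 4) = -30031 + 76*(-10) = -30031 - 760 = -30791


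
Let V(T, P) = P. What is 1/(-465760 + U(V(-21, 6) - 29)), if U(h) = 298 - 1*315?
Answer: -1/465777 ≈ -2.1469e-6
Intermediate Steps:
U(h) = -17 (U(h) = 298 - 315 = -17)
1/(-465760 + U(V(-21, 6) - 29)) = 1/(-465760 - 17) = 1/(-465777) = -1/465777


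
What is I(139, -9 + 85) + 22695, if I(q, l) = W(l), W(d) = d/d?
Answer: 22696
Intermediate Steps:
W(d) = 1
I(q, l) = 1
I(139, -9 + 85) + 22695 = 1 + 22695 = 22696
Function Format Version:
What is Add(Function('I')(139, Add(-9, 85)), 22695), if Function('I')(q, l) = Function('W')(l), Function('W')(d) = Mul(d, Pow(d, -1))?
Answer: 22696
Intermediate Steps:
Function('W')(d) = 1
Function('I')(q, l) = 1
Add(Function('I')(139, Add(-9, 85)), 22695) = Add(1, 22695) = 22696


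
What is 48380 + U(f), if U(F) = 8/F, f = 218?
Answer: 5273424/109 ≈ 48380.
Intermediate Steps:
48380 + U(f) = 48380 + 8/218 = 48380 + 8*(1/218) = 48380 + 4/109 = 5273424/109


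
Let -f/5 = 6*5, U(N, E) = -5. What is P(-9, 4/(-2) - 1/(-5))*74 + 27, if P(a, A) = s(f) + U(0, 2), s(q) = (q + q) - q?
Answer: -11443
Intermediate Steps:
f = -150 (f = -30*5 = -5*30 = -150)
s(q) = q (s(q) = 2*q - q = q)
P(a, A) = -155 (P(a, A) = -150 - 5 = -155)
P(-9, 4/(-2) - 1/(-5))*74 + 27 = -155*74 + 27 = -11470 + 27 = -11443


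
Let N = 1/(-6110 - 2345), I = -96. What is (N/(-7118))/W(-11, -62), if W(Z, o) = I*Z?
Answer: 1/63552920640 ≈ 1.5735e-11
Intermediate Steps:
W(Z, o) = -96*Z
N = -1/8455 (N = 1/(-8455) = -1/8455 ≈ -0.00011827)
(N/(-7118))/W(-11, -62) = (-1/8455/(-7118))/((-96*(-11))) = -1/8455*(-1/7118)/1056 = (1/60182690)*(1/1056) = 1/63552920640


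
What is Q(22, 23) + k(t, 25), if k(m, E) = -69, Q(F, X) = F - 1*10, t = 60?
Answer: -57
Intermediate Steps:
Q(F, X) = -10 + F (Q(F, X) = F - 10 = -10 + F)
Q(22, 23) + k(t, 25) = (-10 + 22) - 69 = 12 - 69 = -57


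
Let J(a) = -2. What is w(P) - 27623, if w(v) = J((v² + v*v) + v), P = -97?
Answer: -27625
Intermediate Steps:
w(v) = -2
w(P) - 27623 = -2 - 27623 = -27625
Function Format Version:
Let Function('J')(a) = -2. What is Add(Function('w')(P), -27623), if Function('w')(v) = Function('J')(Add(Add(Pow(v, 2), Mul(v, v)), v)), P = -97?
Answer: -27625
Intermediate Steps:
Function('w')(v) = -2
Add(Function('w')(P), -27623) = Add(-2, -27623) = -27625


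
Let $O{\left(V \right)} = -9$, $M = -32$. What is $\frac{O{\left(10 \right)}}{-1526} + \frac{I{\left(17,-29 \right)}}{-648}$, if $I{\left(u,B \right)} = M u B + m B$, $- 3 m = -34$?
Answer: $- \frac{17675099}{741636} \approx -23.833$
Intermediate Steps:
$m = \frac{34}{3}$ ($m = \left(- \frac{1}{3}\right) \left(-34\right) = \frac{34}{3} \approx 11.333$)
$I{\left(u,B \right)} = \frac{34 B}{3} - 32 B u$ ($I{\left(u,B \right)} = - 32 u B + \frac{34 B}{3} = - 32 B u + \frac{34 B}{3} = \frac{34 B}{3} - 32 B u$)
$\frac{O{\left(10 \right)}}{-1526} + \frac{I{\left(17,-29 \right)}}{-648} = - \frac{9}{-1526} + \frac{\frac{2}{3} \left(-29\right) \left(17 - 816\right)}{-648} = \left(-9\right) \left(- \frac{1}{1526}\right) + \frac{2}{3} \left(-29\right) \left(17 - 816\right) \left(- \frac{1}{648}\right) = \frac{9}{1526} + \frac{2}{3} \left(-29\right) \left(-799\right) \left(- \frac{1}{648}\right) = \frac{9}{1526} + \frac{46342}{3} \left(- \frac{1}{648}\right) = \frac{9}{1526} - \frac{23171}{972} = - \frac{17675099}{741636}$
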